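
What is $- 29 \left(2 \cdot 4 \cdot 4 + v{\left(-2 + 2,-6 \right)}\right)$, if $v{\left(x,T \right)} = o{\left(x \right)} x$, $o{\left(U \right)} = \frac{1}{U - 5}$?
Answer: $-928$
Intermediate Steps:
$o{\left(U \right)} = \frac{1}{-5 + U}$
$v{\left(x,T \right)} = \frac{x}{-5 + x}$
$- 29 \left(2 \cdot 4 \cdot 4 + v{\left(-2 + 2,-6 \right)}\right) = - 29 \left(2 \cdot 4 \cdot 4 + \frac{-2 + 2}{-5 + \left(-2 + 2\right)}\right) = - 29 \left(8 \cdot 4 + \frac{0}{-5 + 0}\right) = - 29 \left(32 + \frac{0}{-5}\right) = - 29 \left(32 + 0 \left(- \frac{1}{5}\right)\right) = - 29 \left(32 + 0\right) = \left(-29\right) 32 = -928$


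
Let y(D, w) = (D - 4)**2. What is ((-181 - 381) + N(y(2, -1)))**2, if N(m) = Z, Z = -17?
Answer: 335241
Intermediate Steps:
y(D, w) = (-4 + D)**2
N(m) = -17
((-181 - 381) + N(y(2, -1)))**2 = ((-181 - 381) - 17)**2 = (-562 - 17)**2 = (-579)**2 = 335241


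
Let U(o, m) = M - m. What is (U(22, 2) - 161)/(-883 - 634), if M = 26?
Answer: 137/1517 ≈ 0.090310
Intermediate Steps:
U(o, m) = 26 - m
(U(22, 2) - 161)/(-883 - 634) = ((26 - 1*2) - 161)/(-883 - 634) = ((26 - 2) - 161)/(-1517) = (24 - 161)*(-1/1517) = -137*(-1/1517) = 137/1517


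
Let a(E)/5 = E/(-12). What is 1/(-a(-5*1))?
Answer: -12/25 ≈ -0.48000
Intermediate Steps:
a(E) = -5*E/12 (a(E) = 5*(E/(-12)) = 5*(E*(-1/12)) = 5*(-E/12) = -5*E/12)
1/(-a(-5*1)) = 1/(-(-5)*(-5*1)/12) = 1/(-(-5)*(-5)/12) = 1/(-1*25/12) = 1/(-25/12) = -12/25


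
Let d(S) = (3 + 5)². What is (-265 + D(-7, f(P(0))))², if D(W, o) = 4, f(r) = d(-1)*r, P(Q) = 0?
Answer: 68121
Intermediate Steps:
d(S) = 64 (d(S) = 8² = 64)
f(r) = 64*r
(-265 + D(-7, f(P(0))))² = (-265 + 4)² = (-261)² = 68121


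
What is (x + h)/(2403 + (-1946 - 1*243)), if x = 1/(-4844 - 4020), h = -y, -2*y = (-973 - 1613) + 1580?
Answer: -4458593/1896896 ≈ -2.3505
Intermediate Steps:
y = 503 (y = -((-973 - 1613) + 1580)/2 = -(-2586 + 1580)/2 = -½*(-1006) = 503)
h = -503 (h = -1*503 = -503)
x = -1/8864 (x = 1/(-8864) = -1/8864 ≈ -0.00011282)
(x + h)/(2403 + (-1946 - 1*243)) = (-1/8864 - 503)/(2403 + (-1946 - 1*243)) = -4458593/(8864*(2403 + (-1946 - 243))) = -4458593/(8864*(2403 - 2189)) = -4458593/8864/214 = -4458593/8864*1/214 = -4458593/1896896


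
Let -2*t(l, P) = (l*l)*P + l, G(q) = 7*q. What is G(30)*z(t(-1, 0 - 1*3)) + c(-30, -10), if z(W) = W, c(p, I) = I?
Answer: 410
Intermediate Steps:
t(l, P) = -l/2 - P*l²/2 (t(l, P) = -((l*l)*P + l)/2 = -(l²*P + l)/2 = -(P*l² + l)/2 = -(l + P*l²)/2 = -l/2 - P*l²/2)
G(30)*z(t(-1, 0 - 1*3)) + c(-30, -10) = (7*30)*(-½*(-1)*(1 + (0 - 1*3)*(-1))) - 10 = 210*(-½*(-1)*(1 + (0 - 3)*(-1))) - 10 = 210*(-½*(-1)*(1 - 3*(-1))) - 10 = 210*(-½*(-1)*(1 + 3)) - 10 = 210*(-½*(-1)*4) - 10 = 210*2 - 10 = 420 - 10 = 410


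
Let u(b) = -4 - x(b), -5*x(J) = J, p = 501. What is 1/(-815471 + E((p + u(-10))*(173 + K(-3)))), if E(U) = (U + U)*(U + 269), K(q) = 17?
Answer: 1/17740588429 ≈ 5.6368e-11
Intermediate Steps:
x(J) = -J/5
u(b) = -4 + b/5 (u(b) = -4 - (-1)*b/5 = -4 + b/5)
E(U) = 2*U*(269 + U) (E(U) = (2*U)*(269 + U) = 2*U*(269 + U))
1/(-815471 + E((p + u(-10))*(173 + K(-3)))) = 1/(-815471 + 2*((501 + (-4 + (⅕)*(-10)))*(173 + 17))*(269 + (501 + (-4 + (⅕)*(-10)))*(173 + 17))) = 1/(-815471 + 2*((501 + (-4 - 2))*190)*(269 + (501 + (-4 - 2))*190)) = 1/(-815471 + 2*((501 - 6)*190)*(269 + (501 - 6)*190)) = 1/(-815471 + 2*(495*190)*(269 + 495*190)) = 1/(-815471 + 2*94050*(269 + 94050)) = 1/(-815471 + 2*94050*94319) = 1/(-815471 + 17741403900) = 1/17740588429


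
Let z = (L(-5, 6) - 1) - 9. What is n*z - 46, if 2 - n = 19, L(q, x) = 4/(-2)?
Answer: 158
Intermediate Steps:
L(q, x) = -2 (L(q, x) = 4*(-½) = -2)
n = -17 (n = 2 - 1*19 = 2 - 19 = -17)
z = -12 (z = (-2 - 1) - 9 = -3 - 9 = -12)
n*z - 46 = -17*(-12) - 46 = 204 - 46 = 158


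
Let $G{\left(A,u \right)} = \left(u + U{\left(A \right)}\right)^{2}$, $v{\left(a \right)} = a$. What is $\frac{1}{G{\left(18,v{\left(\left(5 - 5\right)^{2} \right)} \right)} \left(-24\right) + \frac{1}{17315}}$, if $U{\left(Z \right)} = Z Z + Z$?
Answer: $- \frac{17315}{48605559839} \approx -3.5623 \cdot 10^{-7}$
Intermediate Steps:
$U{\left(Z \right)} = Z + Z^{2}$ ($U{\left(Z \right)} = Z^{2} + Z = Z + Z^{2}$)
$G{\left(A,u \right)} = \left(u + A \left(1 + A\right)\right)^{2}$
$\frac{1}{G{\left(18,v{\left(\left(5 - 5\right)^{2} \right)} \right)} \left(-24\right) + \frac{1}{17315}} = \frac{1}{\left(\left(5 - 5\right)^{2} + 18 \left(1 + 18\right)\right)^{2} \left(-24\right) + \frac{1}{17315}} = \frac{1}{\left(0^{2} + 18 \cdot 19\right)^{2} \left(-24\right) + \frac{1}{17315}} = \frac{1}{\left(0 + 342\right)^{2} \left(-24\right) + \frac{1}{17315}} = \frac{1}{342^{2} \left(-24\right) + \frac{1}{17315}} = \frac{1}{116964 \left(-24\right) + \frac{1}{17315}} = \frac{1}{-2807136 + \frac{1}{17315}} = \frac{1}{- \frac{48605559839}{17315}} = - \frac{17315}{48605559839}$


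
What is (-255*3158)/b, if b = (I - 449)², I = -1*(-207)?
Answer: -402645/29282 ≈ -13.751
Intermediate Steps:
I = 207
b = 58564 (b = (207 - 449)² = (-242)² = 58564)
(-255*3158)/b = -255*3158/58564 = -805290*1/58564 = -402645/29282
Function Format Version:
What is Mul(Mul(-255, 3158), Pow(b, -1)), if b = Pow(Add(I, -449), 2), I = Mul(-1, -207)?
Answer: Rational(-402645, 29282) ≈ -13.751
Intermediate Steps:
I = 207
b = 58564 (b = Pow(Add(207, -449), 2) = Pow(-242, 2) = 58564)
Mul(Mul(-255, 3158), Pow(b, -1)) = Mul(Mul(-255, 3158), Pow(58564, -1)) = Mul(-805290, Rational(1, 58564)) = Rational(-402645, 29282)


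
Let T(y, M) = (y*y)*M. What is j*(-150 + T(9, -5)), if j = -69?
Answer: 38295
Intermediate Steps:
T(y, M) = M*y**2 (T(y, M) = y**2*M = M*y**2)
j*(-150 + T(9, -5)) = -69*(-150 - 5*9**2) = -69*(-150 - 5*81) = -69*(-150 - 405) = -69*(-555) = 38295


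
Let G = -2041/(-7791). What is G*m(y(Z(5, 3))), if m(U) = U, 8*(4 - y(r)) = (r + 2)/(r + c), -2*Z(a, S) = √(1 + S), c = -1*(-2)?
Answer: 63271/62328 ≈ 1.0151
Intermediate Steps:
c = 2
Z(a, S) = -√(1 + S)/2
y(r) = 31/8 (y(r) = 4 - (r + 2)/(8*(r + 2)) = 4 - (2 + r)/(8*(2 + r)) = 4 - ⅛*1 = 4 - ⅛ = 31/8)
G = 2041/7791 (G = -2041*(-1/7791) = 2041/7791 ≈ 0.26197)
G*m(y(Z(5, 3))) = (2041/7791)*(31/8) = 63271/62328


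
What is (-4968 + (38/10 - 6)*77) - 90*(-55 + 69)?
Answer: -31987/5 ≈ -6397.4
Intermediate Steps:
(-4968 + (38/10 - 6)*77) - 90*(-55 + 69) = (-4968 + (38*(⅒) - 6)*77) - 90*14 = (-4968 + (19/5 - 6)*77) - 1260 = (-4968 - 11/5*77) - 1260 = (-4968 - 847/5) - 1260 = -25687/5 - 1260 = -31987/5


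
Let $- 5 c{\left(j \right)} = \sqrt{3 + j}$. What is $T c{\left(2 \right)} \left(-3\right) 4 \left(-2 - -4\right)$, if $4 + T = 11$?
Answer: $\frac{168 \sqrt{5}}{5} \approx 75.132$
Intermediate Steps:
$T = 7$ ($T = -4 + 11 = 7$)
$c{\left(j \right)} = - \frac{\sqrt{3 + j}}{5}$
$T c{\left(2 \right)} \left(-3\right) 4 \left(-2 - -4\right) = 7 \left(- \frac{\sqrt{3 + 2}}{5}\right) \left(-3\right) 4 \left(-2 - -4\right) = 7 \left(- \frac{\sqrt{5}}{5}\right) \left(- 12 \left(-2 + 4\right)\right) = - \frac{7 \sqrt{5}}{5} \left(\left(-12\right) 2\right) = - \frac{7 \sqrt{5}}{5} \left(-24\right) = \frac{168 \sqrt{5}}{5}$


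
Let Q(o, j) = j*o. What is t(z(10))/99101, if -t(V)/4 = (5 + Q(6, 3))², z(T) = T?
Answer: -2116/99101 ≈ -0.021352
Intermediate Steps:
t(V) = -2116 (t(V) = -4*(5 + 3*6)² = -4*(5 + 18)² = -4*23² = -4*529 = -2116)
t(z(10))/99101 = -2116/99101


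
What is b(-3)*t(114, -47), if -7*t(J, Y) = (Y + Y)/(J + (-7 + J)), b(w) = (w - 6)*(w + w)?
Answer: 5076/1547 ≈ 3.2812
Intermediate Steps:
b(w) = 2*w*(-6 + w) (b(w) = (-6 + w)*(2*w) = 2*w*(-6 + w))
t(J, Y) = -2*Y/(7*(-7 + 2*J)) (t(J, Y) = -(Y + Y)/(7*(J + (-7 + J))) = -2*Y/(7*(-7 + 2*J)))
b(-3)*t(114, -47) = (2*(-3)*(-6 - 3))*(-2*(-47)/(-49 + 14*114)) = (2*(-3)*(-9))*(-2*(-47)/(-49 + 1596)) = 54*(-2*(-47)/1547) = 54*(-2*(-47)*1/1547) = 54*(94/1547) = 5076/1547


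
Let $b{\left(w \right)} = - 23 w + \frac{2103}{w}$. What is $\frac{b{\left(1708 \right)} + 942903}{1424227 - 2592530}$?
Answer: $- \frac{1543383355}{1995461524} \approx -0.77345$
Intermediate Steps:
$\frac{b{\left(1708 \right)} + 942903}{1424227 - 2592530} = \frac{\left(\left(-23\right) 1708 + \frac{2103}{1708}\right) + 942903}{1424227 - 2592530} = \frac{\left(-39284 + 2103 \cdot \frac{1}{1708}\right) + 942903}{-1168303} = \left(\left(-39284 + \frac{2103}{1708}\right) + 942903\right) \left(- \frac{1}{1168303}\right) = \left(- \frac{67094969}{1708} + 942903\right) \left(- \frac{1}{1168303}\right) = \frac{1543383355}{1708} \left(- \frac{1}{1168303}\right) = - \frac{1543383355}{1995461524}$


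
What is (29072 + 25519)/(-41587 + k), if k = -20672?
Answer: -18197/20753 ≈ -0.87684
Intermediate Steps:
(29072 + 25519)/(-41587 + k) = (29072 + 25519)/(-41587 - 20672) = 54591/(-62259) = 54591*(-1/62259) = -18197/20753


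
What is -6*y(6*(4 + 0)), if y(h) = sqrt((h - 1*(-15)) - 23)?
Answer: -24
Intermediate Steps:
y(h) = sqrt(-8 + h) (y(h) = sqrt((h + 15) - 23) = sqrt((15 + h) - 23) = sqrt(-8 + h))
-6*y(6*(4 + 0)) = -6*sqrt(-8 + 6*(4 + 0)) = -6*sqrt(-8 + 6*4) = -6*sqrt(-8 + 24) = -6*sqrt(16) = -6*4 = -24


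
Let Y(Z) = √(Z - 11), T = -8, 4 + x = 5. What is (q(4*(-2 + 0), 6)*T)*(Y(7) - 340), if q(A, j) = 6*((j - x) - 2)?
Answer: 48960 - 288*I ≈ 48960.0 - 288.0*I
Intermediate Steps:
x = 1 (x = -4 + 5 = 1)
Y(Z) = √(-11 + Z)
q(A, j) = -18 + 6*j (q(A, j) = 6*((j - 1*1) - 2) = 6*((j - 1) - 2) = 6*((-1 + j) - 2) = 6*(-3 + j) = -18 + 6*j)
(q(4*(-2 + 0), 6)*T)*(Y(7) - 340) = ((-18 + 6*6)*(-8))*(√(-11 + 7) - 340) = ((-18 + 36)*(-8))*(√(-4) - 340) = (18*(-8))*(2*I - 340) = -144*(-340 + 2*I) = 48960 - 288*I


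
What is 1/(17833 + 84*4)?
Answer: 1/18169 ≈ 5.5039e-5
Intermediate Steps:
1/(17833 + 84*4) = 1/(17833 + 336) = 1/18169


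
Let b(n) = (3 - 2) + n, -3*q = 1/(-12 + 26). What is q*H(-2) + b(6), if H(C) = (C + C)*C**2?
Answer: 155/21 ≈ 7.3810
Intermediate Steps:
q = -1/42 (q = -1/(3*(-12 + 26)) = -1/3/14 = -1/3*1/14 = -1/42 ≈ -0.023810)
H(C) = 2*C**3 (H(C) = (2*C)*C**2 = 2*C**3)
b(n) = 1 + n
q*H(-2) + b(6) = -(-2)**3/21 + (1 + 6) = -(-8)/21 + 7 = -1/42*(-16) + 7 = 8/21 + 7 = 155/21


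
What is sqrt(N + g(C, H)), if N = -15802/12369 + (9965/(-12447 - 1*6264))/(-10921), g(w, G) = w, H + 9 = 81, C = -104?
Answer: I*sqrt(18827816005532937465447)/13373103051 ≈ 10.26*I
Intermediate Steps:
H = 72 (H = -9 + 81 = 72)
N = -153757245637/120357927459 (N = -15802*1/12369 + (9965/(-12447 - 6264))*(-1/10921) = -15802/12369 + (9965/(-18711))*(-1/10921) = -15802/12369 + (9965*(-1/18711))*(-1/10921) = -15802/12369 - 9965/18711*(-1/10921) = -15802/12369 + 9965/204342831 = -153757245637/120357927459 ≈ -1.2775)
sqrt(N + g(C, H)) = sqrt(-153757245637/120357927459 - 104) = sqrt(-12670981701373/120357927459) = I*sqrt(18827816005532937465447)/13373103051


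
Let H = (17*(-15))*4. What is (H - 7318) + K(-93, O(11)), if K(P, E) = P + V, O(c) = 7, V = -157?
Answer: -8588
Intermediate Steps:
H = -1020 (H = -255*4 = -1020)
K(P, E) = -157 + P (K(P, E) = P - 157 = -157 + P)
(H - 7318) + K(-93, O(11)) = (-1020 - 7318) + (-157 - 93) = -8338 - 250 = -8588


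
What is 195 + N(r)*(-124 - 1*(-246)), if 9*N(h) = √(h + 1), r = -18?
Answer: 195 + 122*I*√17/9 ≈ 195.0 + 55.891*I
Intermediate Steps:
N(h) = √(1 + h)/9 (N(h) = √(h + 1)/9 = √(1 + h)/9)
195 + N(r)*(-124 - 1*(-246)) = 195 + (√(1 - 18)/9)*(-124 - 1*(-246)) = 195 + (√(-17)/9)*(-124 + 246) = 195 + ((I*√17)/9)*122 = 195 + (I*√17/9)*122 = 195 + 122*I*√17/9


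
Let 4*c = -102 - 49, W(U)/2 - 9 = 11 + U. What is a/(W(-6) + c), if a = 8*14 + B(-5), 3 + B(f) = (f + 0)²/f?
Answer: -32/3 ≈ -10.667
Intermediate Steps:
W(U) = 40 + 2*U (W(U) = 18 + 2*(11 + U) = 18 + (22 + 2*U) = 40 + 2*U)
c = -151/4 (c = (-102 - 49)/4 = (¼)*(-151) = -151/4 ≈ -37.750)
B(f) = -3 + f (B(f) = -3 + (f + 0)²/f = -3 + f²/f = -3 + f)
a = 104 (a = 8*14 + (-3 - 5) = 112 - 8 = 104)
a/(W(-6) + c) = 104/((40 + 2*(-6)) - 151/4) = 104/((40 - 12) - 151/4) = 104/(28 - 151/4) = 104/(-39/4) = 104*(-4/39) = -32/3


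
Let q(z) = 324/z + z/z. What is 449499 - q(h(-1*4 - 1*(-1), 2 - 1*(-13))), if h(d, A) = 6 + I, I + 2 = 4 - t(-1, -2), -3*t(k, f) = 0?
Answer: 898915/2 ≈ 4.4946e+5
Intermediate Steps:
t(k, f) = 0 (t(k, f) = -⅓*0 = 0)
I = 2 (I = -2 + (4 - 1*0) = -2 + (4 + 0) = -2 + 4 = 2)
h(d, A) = 8 (h(d, A) = 6 + 2 = 8)
q(z) = 1 + 324/z (q(z) = 324/z + 1 = 1 + 324/z)
449499 - q(h(-1*4 - 1*(-1), 2 - 1*(-13))) = 449499 - (324 + 8)/8 = 449499 - 332/8 = 449499 - 1*83/2 = 449499 - 83/2 = 898915/2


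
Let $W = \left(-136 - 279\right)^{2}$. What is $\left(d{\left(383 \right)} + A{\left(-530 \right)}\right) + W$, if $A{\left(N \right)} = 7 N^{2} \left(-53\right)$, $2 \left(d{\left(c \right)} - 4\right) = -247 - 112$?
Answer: $- \frac{208083701}{2} \approx -1.0404 \cdot 10^{8}$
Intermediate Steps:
$d{\left(c \right)} = - \frac{351}{2}$ ($d{\left(c \right)} = 4 + \frac{-247 - 112}{2} = 4 + \frac{1}{2} \left(-359\right) = 4 - \frac{359}{2} = - \frac{351}{2}$)
$A{\left(N \right)} = - 371 N^{2}$
$W = 172225$ ($W = \left(-415\right)^{2} = 172225$)
$\left(d{\left(383 \right)} + A{\left(-530 \right)}\right) + W = \left(- \frac{351}{2} - 371 \left(-530\right)^{2}\right) + 172225 = \left(- \frac{351}{2} - 104213900\right) + 172225 = - \frac{208428151}{2} + 172225 = - \frac{208083701}{2}$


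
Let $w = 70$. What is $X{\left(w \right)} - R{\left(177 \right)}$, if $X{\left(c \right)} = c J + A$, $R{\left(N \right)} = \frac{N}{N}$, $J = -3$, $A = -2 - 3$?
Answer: $-216$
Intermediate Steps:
$A = -5$ ($A = -2 - 3 = -5$)
$R{\left(N \right)} = 1$
$X{\left(c \right)} = -5 - 3 c$ ($X{\left(c \right)} = c \left(-3\right) - 5 = - 3 c - 5 = -5 - 3 c$)
$X{\left(w \right)} - R{\left(177 \right)} = \left(-5 - 210\right) - 1 = -215 - 1 = -216$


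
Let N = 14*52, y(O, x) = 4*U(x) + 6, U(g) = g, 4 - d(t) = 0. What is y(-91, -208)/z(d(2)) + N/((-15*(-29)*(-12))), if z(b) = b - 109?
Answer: 10084/1305 ≈ 7.7272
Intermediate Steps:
d(t) = 4 (d(t) = 4 - 1*0 = 4 + 0 = 4)
y(O, x) = 6 + 4*x (y(O, x) = 4*x + 6 = 6 + 4*x)
N = 728
z(b) = -109 + b
y(-91, -208)/z(d(2)) + N/((-15*(-29)*(-12))) = (6 + 4*(-208))/(-109 + 4) + 728/((-15*(-29)*(-12))) = (6 - 832)/(-105) + 728/((435*(-12))) = -826*(-1/105) + 728/(-5220) = 118/15 + 728*(-1/5220) = 118/15 - 182/1305 = 10084/1305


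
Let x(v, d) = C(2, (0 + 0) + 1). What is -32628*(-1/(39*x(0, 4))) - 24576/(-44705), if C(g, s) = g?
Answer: 243425278/581165 ≈ 418.86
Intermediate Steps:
x(v, d) = 2
-32628*(-1/(39*x(0, 4))) - 24576/(-44705) = -32628/((3*2)*(-13)) - 24576/(-44705) = -32628/(6*(-13)) - 24576*(-1/44705) = -32628/(-78) + 24576/44705 = -32628*(-1/78) + 24576/44705 = 5438/13 + 24576/44705 = 243425278/581165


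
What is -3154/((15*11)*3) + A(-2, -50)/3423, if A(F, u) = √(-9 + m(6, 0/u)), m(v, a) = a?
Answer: -3154/495 + I/1141 ≈ -6.3717 + 0.00087642*I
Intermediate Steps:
A(F, u) = 3*I (A(F, u) = √(-9 + 0/u) = √(-9 + 0) = √(-9) = 3*I)
-3154/((15*11)*3) + A(-2, -50)/3423 = -3154/((15*11)*3) + (3*I)/3423 = -3154/(165*3) + (3*I)*(1/3423) = -3154/495 + I/1141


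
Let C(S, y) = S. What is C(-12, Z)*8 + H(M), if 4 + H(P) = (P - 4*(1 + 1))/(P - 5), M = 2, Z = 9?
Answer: -98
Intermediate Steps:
H(P) = -4 + (-8 + P)/(-5 + P) (H(P) = -4 + (P - 4*(1 + 1))/(P - 5) = -4 + (P - 4*2)/(-5 + P) = -4 + (P - 8)/(-5 + P) = -4 + (-8 + P)/(-5 + P))
C(-12, Z)*8 + H(M) = -12*8 + 3*(4 - 1*2)/(-5 + 2) = -96 + 3*(4 - 2)/(-3) = -96 + 3*(-⅓)*2 = -96 - 2 = -98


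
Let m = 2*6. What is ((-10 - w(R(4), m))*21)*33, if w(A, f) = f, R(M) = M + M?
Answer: -15246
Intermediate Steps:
m = 12
R(M) = 2*M
((-10 - w(R(4), m))*21)*33 = ((-10 - 1*12)*21)*33 = ((-10 - 12)*21)*33 = -22*21*33 = -462*33 = -15246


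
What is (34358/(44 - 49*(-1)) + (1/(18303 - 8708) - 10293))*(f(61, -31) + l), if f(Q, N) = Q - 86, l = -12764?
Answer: 37749457778676/297445 ≈ 1.2691e+8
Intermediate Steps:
f(Q, N) = -86 + Q
(34358/(44 - 49*(-1)) + (1/(18303 - 8708) - 10293))*(f(61, -31) + l) = (34358/(44 - 49*(-1)) + (1/(18303 - 8708) - 10293))*((-86 + 61) - 12764) = (34358/(44 + 49) + (1/9595 - 10293))*(-25 - 12764) = (34358/93 + (1/9595 - 10293))*(-12789) = (34358*(1/93) - 98761334/9595)*(-12789) = (34358/93 - 98761334/9595)*(-12789) = -8855139052/892335*(-12789) = 37749457778676/297445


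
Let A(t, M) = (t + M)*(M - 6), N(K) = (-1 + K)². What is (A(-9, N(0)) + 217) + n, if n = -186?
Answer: 71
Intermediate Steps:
A(t, M) = (-6 + M)*(M + t) (A(t, M) = (M + t)*(-6 + M) = (-6 + M)*(M + t))
(A(-9, N(0)) + 217) + n = ((((-1 + 0)²)² - 6*(-1 + 0)² - 6*(-9) + (-1 + 0)²*(-9)) + 217) - 186 = ((((-1)²)² - 6*(-1)² + 54 + (-1)²*(-9)) + 217) - 186 = ((1² - 6*1 + 54 + 1*(-9)) + 217) - 186 = ((1 - 6 + 54 - 9) + 217) - 186 = (40 + 217) - 186 = 257 - 186 = 71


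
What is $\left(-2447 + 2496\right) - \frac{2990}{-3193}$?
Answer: $\frac{159447}{3193} \approx 49.936$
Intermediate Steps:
$\left(-2447 + 2496\right) - \frac{2990}{-3193} = 49 - - \frac{2990}{3193} = 49 + \frac{2990}{3193} = \frac{159447}{3193}$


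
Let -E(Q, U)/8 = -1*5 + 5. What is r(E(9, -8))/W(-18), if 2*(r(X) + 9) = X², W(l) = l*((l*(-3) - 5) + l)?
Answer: 1/62 ≈ 0.016129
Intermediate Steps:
E(Q, U) = 0 (E(Q, U) = -8*(-1*5 + 5) = -8*(-5 + 5) = -8*0 = 0)
W(l) = l*(-5 - 2*l) (W(l) = l*((-3*l - 5) + l) = l*((-5 - 3*l) + l) = l*(-5 - 2*l))
r(X) = -9 + X²/2
r(E(9, -8))/W(-18) = (-9 + (½)*0²)/((-1*(-18)*(5 + 2*(-18)))) = (-9 + (½)*0)/((-1*(-18)*(5 - 36))) = (-9 + 0)/((-1*(-18)*(-31))) = -9/(-558) = -9*(-1/558) = 1/62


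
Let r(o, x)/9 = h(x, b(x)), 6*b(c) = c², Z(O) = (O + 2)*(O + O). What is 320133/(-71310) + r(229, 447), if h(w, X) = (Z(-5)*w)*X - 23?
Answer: 95535381464849/23770 ≈ 4.0192e+9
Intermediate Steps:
Z(O) = 2*O*(2 + O) (Z(O) = (2 + O)*(2*O) = 2*O*(2 + O))
b(c) = c²/6
h(w, X) = -23 + 30*X*w (h(w, X) = ((2*(-5)*(2 - 5))*w)*X - 23 = ((2*(-5)*(-3))*w)*X - 23 = (30*w)*X - 23 = 30*X*w - 23 = -23 + 30*X*w)
r(o, x) = -207 + 45*x³ (r(o, x) = 9*(-23 + 30*(x²/6)*x) = 9*(-23 + 5*x³) = -207 + 45*x³)
320133/(-71310) + r(229, 447) = 320133/(-71310) + (-207 + 45*447³) = 320133*(-1/71310) + (-207 + 45*89314623) = -106711/23770 + (-207 + 4019158035) = -106711/23770 + 4019157828 = 95535381464849/23770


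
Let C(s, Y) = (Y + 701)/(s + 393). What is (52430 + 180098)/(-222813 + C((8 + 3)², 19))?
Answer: -59759696/57262581 ≈ -1.0436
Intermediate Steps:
C(s, Y) = (701 + Y)/(393 + s)
(52430 + 180098)/(-222813 + C((8 + 3)², 19)) = (52430 + 180098)/(-222813 + (701 + 19)/(393 + (8 + 3)²)) = 232528/(-222813 + 720/(393 + 11²)) = 232528/(-222813 + 720/(393 + 121)) = 232528/(-222813 + 720/514) = 232528/(-222813 + (1/514)*720) = 232528/(-222813 + 360/257) = 232528/(-57262581/257) = 232528*(-257/57262581) = -59759696/57262581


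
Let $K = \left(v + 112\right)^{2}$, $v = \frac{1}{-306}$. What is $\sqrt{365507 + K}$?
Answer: $\frac{\sqrt{35399114893}}{306} \approx 614.86$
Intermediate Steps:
$v = - \frac{1}{306} \approx -0.003268$
$K = \frac{1174501441}{93636}$ ($K = \left(- \frac{1}{306} + 112\right)^{2} = \left(\frac{34271}{306}\right)^{2} = \frac{1174501441}{93636} \approx 12543.0$)
$\sqrt{365507 + K} = \sqrt{365507 + \frac{1174501441}{93636}} = \sqrt{\frac{35399114893}{93636}} = \frac{\sqrt{35399114893}}{306}$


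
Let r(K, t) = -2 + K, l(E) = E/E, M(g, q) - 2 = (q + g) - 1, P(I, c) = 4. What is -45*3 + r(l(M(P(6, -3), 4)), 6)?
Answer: -136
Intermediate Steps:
M(g, q) = 1 + g + q (M(g, q) = 2 + ((q + g) - 1) = 2 + ((g + q) - 1) = 2 + (-1 + g + q) = 1 + g + q)
l(E) = 1
-45*3 + r(l(M(P(6, -3), 4)), 6) = -45*3 + (-2 + 1) = -135 - 1 = -136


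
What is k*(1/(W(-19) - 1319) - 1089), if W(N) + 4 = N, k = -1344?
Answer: 982087008/671 ≈ 1.4636e+6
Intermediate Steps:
W(N) = -4 + N
k*(1/(W(-19) - 1319) - 1089) = -1344*(1/((-4 - 19) - 1319) - 1089) = -1344*(1/(-23 - 1319) - 1089) = -1344*(1/(-1342) - 1089) = -1344*(-1/1342 - 1089) = -1344*(-1461439/1342) = 982087008/671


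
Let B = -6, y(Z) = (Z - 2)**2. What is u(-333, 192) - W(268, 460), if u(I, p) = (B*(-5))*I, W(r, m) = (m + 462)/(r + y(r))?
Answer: -354765341/35512 ≈ -9990.0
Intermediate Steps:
y(Z) = (-2 + Z)**2
W(r, m) = (462 + m)/(r + (-2 + r)**2) (W(r, m) = (m + 462)/(r + (-2 + r)**2) = (462 + m)/(r + (-2 + r)**2))
u(I, p) = 30*I (u(I, p) = (-6*(-5))*I = 30*I)
u(-333, 192) - W(268, 460) = 30*(-333) - (462 + 460)/(268 + (-2 + 268)**2) = -9990 - 922/(268 + 266**2) = -9990 - 922/(268 + 70756) = -9990 - 922/71024 = -9990 - 1*461/35512 = -9990 - 461/35512 = -354765341/35512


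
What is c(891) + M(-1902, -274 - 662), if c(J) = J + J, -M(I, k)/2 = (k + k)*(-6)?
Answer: -20682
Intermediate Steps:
M(I, k) = 24*k (M(I, k) = -2*(k + k)*(-6) = -2*2*k*(-6) = -(-24)*k = 24*k)
c(J) = 2*J
c(891) + M(-1902, -274 - 662) = 2*891 + 24*(-274 - 662) = 1782 + 24*(-936) = 1782 - 22464 = -20682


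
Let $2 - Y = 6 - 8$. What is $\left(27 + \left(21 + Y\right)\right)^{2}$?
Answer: $2704$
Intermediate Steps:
$Y = 4$ ($Y = 2 - \left(6 - 8\right) = 2 - -2 = 2 + 2 = 4$)
$\left(27 + \left(21 + Y\right)\right)^{2} = \left(27 + \left(21 + 4\right)\right)^{2} = \left(27 + 25\right)^{2} = 52^{2} = 2704$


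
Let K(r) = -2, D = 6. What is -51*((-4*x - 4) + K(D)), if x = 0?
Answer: 306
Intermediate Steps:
-51*((-4*x - 4) + K(D)) = -51*((-4*0 - 4) - 2) = -51*((0 - 4) - 2) = -51*(-4 - 2) = -51*(-6) = 306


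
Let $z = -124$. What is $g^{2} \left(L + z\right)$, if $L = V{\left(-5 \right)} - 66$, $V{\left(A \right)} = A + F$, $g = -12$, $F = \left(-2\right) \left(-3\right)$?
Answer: $-27216$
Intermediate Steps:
$F = 6$
$V{\left(A \right)} = 6 + A$ ($V{\left(A \right)} = A + 6 = 6 + A$)
$L = -65$ ($L = \left(6 - 5\right) - 66 = 1 - 66 = -65$)
$g^{2} \left(L + z\right) = \left(-12\right)^{2} \left(-65 - 124\right) = 144 \left(-189\right) = -27216$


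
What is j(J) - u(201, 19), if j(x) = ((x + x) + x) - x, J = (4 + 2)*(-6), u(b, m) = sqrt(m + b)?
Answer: -72 - 2*sqrt(55) ≈ -86.832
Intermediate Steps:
u(b, m) = sqrt(b + m)
J = -36 (J = 6*(-6) = -36)
j(x) = 2*x (j(x) = (2*x + x) - x = 3*x - x = 2*x)
j(J) - u(201, 19) = 2*(-36) - sqrt(201 + 19) = -72 - sqrt(220) = -72 - 2*sqrt(55)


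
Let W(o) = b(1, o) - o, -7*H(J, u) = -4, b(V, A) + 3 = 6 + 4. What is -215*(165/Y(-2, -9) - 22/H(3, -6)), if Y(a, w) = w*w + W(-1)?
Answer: 1402445/178 ≈ 7878.9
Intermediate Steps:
b(V, A) = 7 (b(V, A) = -3 + (6 + 4) = -3 + 10 = 7)
H(J, u) = 4/7 (H(J, u) = -1/7*(-4) = 4/7)
W(o) = 7 - o
Y(a, w) = 8 + w**2 (Y(a, w) = w*w + (7 - 1*(-1)) = w**2 + (7 + 1) = w**2 + 8 = 8 + w**2)
-215*(165/Y(-2, -9) - 22/H(3, -6)) = -215*(165/(8 + (-9)**2) - 22/4/7) = -215*(165/(8 + 81) - 22*7/4) = -215*(165/89 - 77/2) = -215*(-6523/178) = 1402445/178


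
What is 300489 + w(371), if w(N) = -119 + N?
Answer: 300741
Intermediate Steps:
300489 + w(371) = 300489 + (-119 + 371) = 300489 + 252 = 300741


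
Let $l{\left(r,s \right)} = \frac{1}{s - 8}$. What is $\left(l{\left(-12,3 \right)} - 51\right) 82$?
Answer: $- \frac{20992}{5} \approx -4198.4$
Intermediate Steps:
$l{\left(r,s \right)} = \frac{1}{-8 + s}$
$\left(l{\left(-12,3 \right)} - 51\right) 82 = \left(\frac{1}{-8 + 3} - 51\right) 82 = \left(\frac{1}{-5} - 51\right) 82 = \left(- \frac{1}{5} - 51\right) 82 = \left(- \frac{256}{5}\right) 82 = - \frac{20992}{5}$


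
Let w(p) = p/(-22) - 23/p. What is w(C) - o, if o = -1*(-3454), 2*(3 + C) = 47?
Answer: -6234721/1804 ≈ -3456.1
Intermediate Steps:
C = 41/2 (C = -3 + (½)*47 = -3 + 47/2 = 41/2 ≈ 20.500)
w(p) = -23/p - p/22 (w(p) = p*(-1/22) - 23/p = -p/22 - 23/p = -23/p - p/22)
o = 3454
w(C) - o = (-23/41/2 - 1/22*41/2) - 1*3454 = (-23*2/41 - 41/44) - 3454 = (-46/41 - 41/44) - 3454 = -3705/1804 - 3454 = -6234721/1804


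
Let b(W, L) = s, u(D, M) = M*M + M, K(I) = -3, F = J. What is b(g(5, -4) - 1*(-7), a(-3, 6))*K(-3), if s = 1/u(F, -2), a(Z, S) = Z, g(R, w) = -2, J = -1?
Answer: -3/2 ≈ -1.5000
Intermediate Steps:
F = -1
u(D, M) = M + M² (u(D, M) = M² + M = M + M²)
s = ½ (s = 1/(-2*(1 - 2)) = 1/(-2*(-1)) = 1/2 = ½ ≈ 0.50000)
b(W, L) = ½
b(g(5, -4) - 1*(-7), a(-3, 6))*K(-3) = (½)*(-3) = -3/2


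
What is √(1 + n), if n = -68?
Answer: I*√67 ≈ 8.1853*I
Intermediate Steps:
√(1 + n) = √(1 - 68) = √(-67) = I*√67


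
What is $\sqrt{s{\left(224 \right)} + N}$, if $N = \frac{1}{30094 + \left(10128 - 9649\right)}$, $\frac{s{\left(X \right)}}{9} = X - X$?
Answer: $\frac{\sqrt{3397}}{10191} \approx 0.0057191$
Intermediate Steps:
$s{\left(X \right)} = 0$ ($s{\left(X \right)} = 9 \left(X - X\right) = 9 \cdot 0 = 0$)
$N = \frac{1}{30573}$ ($N = \frac{1}{30094 + \left(10128 - 9649\right)} = \frac{1}{30094 + 479} = \frac{1}{30573} \approx 3.2709 \cdot 10^{-5}$)
$\sqrt{s{\left(224 \right)} + N} = \sqrt{0 + \frac{1}{30573}} = \sqrt{\frac{1}{30573}} = \frac{\sqrt{3397}}{10191}$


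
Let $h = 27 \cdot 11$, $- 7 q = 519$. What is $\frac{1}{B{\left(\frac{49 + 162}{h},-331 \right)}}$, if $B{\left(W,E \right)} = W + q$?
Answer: $- \frac{2079}{152666} \approx -0.013618$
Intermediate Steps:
$q = - \frac{519}{7}$ ($q = \left(- \frac{1}{7}\right) 519 = - \frac{519}{7} \approx -74.143$)
$h = 297$
$B{\left(W,E \right)} = - \frac{519}{7} + W$ ($B{\left(W,E \right)} = W - \frac{519}{7} = - \frac{519}{7} + W$)
$\frac{1}{B{\left(\frac{49 + 162}{h},-331 \right)}} = \frac{1}{- \frac{519}{7} + \frac{49 + 162}{297}} = \frac{1}{- \frac{519}{7} + 211 \cdot \frac{1}{297}} = \frac{1}{- \frac{519}{7} + \frac{211}{297}} = \frac{1}{- \frac{152666}{2079}} = - \frac{2079}{152666}$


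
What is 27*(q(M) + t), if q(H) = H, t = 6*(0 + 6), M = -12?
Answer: 648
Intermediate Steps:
t = 36 (t = 6*6 = 36)
27*(q(M) + t) = 27*(-12 + 36) = 27*24 = 648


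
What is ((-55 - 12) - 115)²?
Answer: 33124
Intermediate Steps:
((-55 - 12) - 115)² = (-67 - 115)² = (-182)² = 33124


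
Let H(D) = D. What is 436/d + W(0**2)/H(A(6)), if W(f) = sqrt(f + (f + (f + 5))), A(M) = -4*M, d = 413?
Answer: 436/413 - sqrt(5)/24 ≈ 0.96252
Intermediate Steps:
W(f) = sqrt(5 + 3*f) (W(f) = sqrt(f + (f + (5 + f))) = sqrt(f + (5 + 2*f)) = sqrt(5 + 3*f))
436/d + W(0**2)/H(A(6)) = 436/413 + sqrt(5 + 3*0**2)/((-4*6)) = 436*(1/413) + sqrt(5 + 3*0)/(-24) = 436/413 + sqrt(5 + 0)*(-1/24) = 436/413 + sqrt(5)*(-1/24) = 436/413 - sqrt(5)/24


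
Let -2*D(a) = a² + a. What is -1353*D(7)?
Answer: 37884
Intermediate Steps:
D(a) = -a/2 - a²/2 (D(a) = -(a² + a)/2 = -(a + a²)/2 = -a/2 - a²/2)
-1353*D(7) = -(-1353)*7*(1 + 7)/2 = -(-1353)*7*8/2 = -1353*(-28) = 37884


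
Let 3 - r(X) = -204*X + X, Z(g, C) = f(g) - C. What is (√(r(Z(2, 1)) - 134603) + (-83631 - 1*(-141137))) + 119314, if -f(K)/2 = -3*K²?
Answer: 176820 + I*√129931 ≈ 1.7682e+5 + 360.46*I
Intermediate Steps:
f(K) = 6*K² (f(K) = -(-6)*K² = 6*K²)
Z(g, C) = -C + 6*g² (Z(g, C) = 6*g² - C = -C + 6*g²)
r(X) = 3 + 203*X (r(X) = 3 - (-204*X + X) = 3 - (-203)*X = 3 + 203*X)
(√(r(Z(2, 1)) - 134603) + (-83631 - 1*(-141137))) + 119314 = (√((3 + 203*(-1*1 + 6*2²)) - 134603) + (-83631 - 1*(-141137))) + 119314 = (√((3 + 203*(-1 + 6*4)) - 134603) + (-83631 + 141137)) + 119314 = (√((3 + 203*(-1 + 24)) - 134603) + 57506) + 119314 = (√((3 + 203*23) - 134603) + 57506) + 119314 = (√((3 + 4669) - 134603) + 57506) + 119314 = (√(4672 - 134603) + 57506) + 119314 = (√(-129931) + 57506) + 119314 = (I*√129931 + 57506) + 119314 = (57506 + I*√129931) + 119314 = 176820 + I*√129931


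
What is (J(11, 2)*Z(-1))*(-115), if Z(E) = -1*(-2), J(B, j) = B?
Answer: -2530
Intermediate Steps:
Z(E) = 2
(J(11, 2)*Z(-1))*(-115) = (11*2)*(-115) = 22*(-115) = -2530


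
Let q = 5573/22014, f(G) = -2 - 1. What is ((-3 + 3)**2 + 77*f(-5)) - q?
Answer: -5090807/22014 ≈ -231.25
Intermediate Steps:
f(G) = -3
q = 5573/22014 (q = 5573*(1/22014) = 5573/22014 ≈ 0.25316)
((-3 + 3)**2 + 77*f(-5)) - q = ((-3 + 3)**2 + 77*(-3)) - 1*5573/22014 = (0**2 - 231) - 5573/22014 = (0 - 231) - 5573/22014 = -231 - 5573/22014 = -5090807/22014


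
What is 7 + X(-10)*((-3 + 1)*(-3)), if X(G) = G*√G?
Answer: 7 - 60*I*√10 ≈ 7.0 - 189.74*I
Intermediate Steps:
X(G) = G^(3/2)
7 + X(-10)*((-3 + 1)*(-3)) = 7 + (-10)^(3/2)*((-3 + 1)*(-3)) = 7 + (-10*I*√10)*(-2*(-3)) = 7 - 10*I*√10*6 = 7 - 60*I*√10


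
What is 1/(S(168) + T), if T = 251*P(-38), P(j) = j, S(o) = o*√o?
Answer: -4769/43115906 - 84*√42/21557953 ≈ -0.00013586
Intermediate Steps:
S(o) = o^(3/2)
T = -9538 (T = 251*(-38) = -9538)
1/(S(168) + T) = 1/(168^(3/2) - 9538) = 1/(336*√42 - 9538) = 1/(-9538 + 336*√42)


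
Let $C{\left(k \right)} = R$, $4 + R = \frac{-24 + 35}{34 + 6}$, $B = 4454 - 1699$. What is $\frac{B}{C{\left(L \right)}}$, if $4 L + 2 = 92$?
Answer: $- \frac{110200}{149} \approx -739.6$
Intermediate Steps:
$B = 2755$ ($B = 4454 - 1699 = 2755$)
$L = \frac{45}{2}$ ($L = - \frac{1}{2} + \frac{1}{4} \cdot 92 = - \frac{1}{2} + 23 = \frac{45}{2} \approx 22.5$)
$R = - \frac{149}{40}$ ($R = -4 + \frac{-24 + 35}{34 + 6} = -4 + \frac{11}{40} = - \frac{149}{40} \approx -3.725$)
$C{\left(k \right)} = - \frac{149}{40}$
$\frac{B}{C{\left(L \right)}} = \frac{2755}{- \frac{149}{40}} = 2755 \left(- \frac{40}{149}\right) = - \frac{110200}{149}$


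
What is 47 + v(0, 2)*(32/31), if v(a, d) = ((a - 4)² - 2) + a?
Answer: 1905/31 ≈ 61.452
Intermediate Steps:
v(a, d) = -2 + a + (-4 + a)² (v(a, d) = ((-4 + a)² - 2) + a = (-2 + (-4 + a)²) + a = -2 + a + (-4 + a)²)
47 + v(0, 2)*(32/31) = 47 + (-2 + 0 + (-4 + 0)²)*(32/31) = 47 + (-2 + 0 + (-4)²)*(32*(1/31)) = 47 + (-2 + 0 + 16)*(32/31) = 47 + 14*(32/31) = 47 + 448/31 = 1905/31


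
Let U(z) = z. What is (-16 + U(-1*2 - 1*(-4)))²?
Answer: 196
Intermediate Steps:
(-16 + U(-1*2 - 1*(-4)))² = (-16 + (-1*2 - 1*(-4)))² = (-16 + (-2 + 4))² = (-16 + 2)² = (-14)² = 196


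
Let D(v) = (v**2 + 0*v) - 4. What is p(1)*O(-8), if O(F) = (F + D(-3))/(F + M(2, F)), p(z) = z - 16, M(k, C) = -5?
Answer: -45/13 ≈ -3.4615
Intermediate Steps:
D(v) = -4 + v**2 (D(v) = (v**2 + 0) - 4 = v**2 - 4 = -4 + v**2)
p(z) = -16 + z
O(F) = (5 + F)/(-5 + F) (O(F) = (F + (-4 + (-3)**2))/(F - 5) = (F + (-4 + 9))/(-5 + F) = (F + 5)/(-5 + F) = (5 + F)/(-5 + F))
p(1)*O(-8) = (-16 + 1)*((5 - 8)/(-5 - 8)) = -15*(-3)/(-13) = -(-15)*(-3)/13 = -15*3/13 = -45/13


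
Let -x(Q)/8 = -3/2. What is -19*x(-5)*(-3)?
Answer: 684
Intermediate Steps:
x(Q) = 12 (x(Q) = -(-24)/2 = -8*(-3/2) = 12)
-19*x(-5)*(-3) = -19*12*(-3) = -228*(-3) = 684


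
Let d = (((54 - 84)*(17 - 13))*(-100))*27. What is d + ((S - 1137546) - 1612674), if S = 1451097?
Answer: -975123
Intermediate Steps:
d = 324000 (d = (-30*4*(-100))*27 = -120*(-100)*27 = 12000*27 = 324000)
d + ((S - 1137546) - 1612674) = 324000 + ((1451097 - 1137546) - 1612674) = 324000 + (313551 - 1612674) = 324000 - 1299123 = -975123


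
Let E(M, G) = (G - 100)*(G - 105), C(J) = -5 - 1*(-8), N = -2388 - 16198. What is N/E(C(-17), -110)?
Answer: -9293/22575 ≈ -0.41165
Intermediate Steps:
N = -18586
C(J) = 3 (C(J) = -5 + 8 = 3)
E(M, G) = (-105 + G)*(-100 + G) (E(M, G) = (-100 + G)*(-105 + G) = (-105 + G)*(-100 + G))
N/E(C(-17), -110) = -18586/(10500 + (-110)² - 205*(-110)) = -18586/(10500 + 12100 + 22550) = -18586/45150 = -18586*1/45150 = -9293/22575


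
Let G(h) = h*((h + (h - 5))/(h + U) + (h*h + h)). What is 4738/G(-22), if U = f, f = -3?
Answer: -59225/127589 ≈ -0.46419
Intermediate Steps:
U = -3
G(h) = h*(h + h² + (-5 + 2*h)/(-3 + h)) (G(h) = h*((h + (h - 5))/(h - 3) + (h*h + h)) = h*((h + (-5 + h))/(-3 + h) + (h² + h)) = h*((-5 + 2*h)/(-3 + h) + (h + h²)) = h*(h + h² + (-5 + 2*h)/(-3 + h)))
4738/G(-22) = 4738/((-22*(-5 + (-22)³ - 1*(-22) - 2*(-22)²)/(-3 - 22))) = 4738/((-22*(-5 - 10648 + 22 - 2*484)/(-25))) = 4738/((-22*(-1/25)*(-5 - 10648 + 22 - 968))) = 4738/((-22*(-1/25)*(-11599))) = 4738/(-255178/25) = 4738*(-25/255178) = -59225/127589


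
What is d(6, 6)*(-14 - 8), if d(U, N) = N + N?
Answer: -264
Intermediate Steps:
d(U, N) = 2*N
d(6, 6)*(-14 - 8) = (2*6)*(-14 - 8) = 12*(-22) = -264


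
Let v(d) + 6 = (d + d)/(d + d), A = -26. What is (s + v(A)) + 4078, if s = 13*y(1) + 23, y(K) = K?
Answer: 4109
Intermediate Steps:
v(d) = -5 (v(d) = -6 + (d + d)/(d + d) = -6 + (2*d)/((2*d)) = -6 + (2*d)*(1/(2*d)) = -6 + 1 = -5)
s = 36 (s = 13*1 + 23 = 13 + 23 = 36)
(s + v(A)) + 4078 = (36 - 5) + 4078 = 31 + 4078 = 4109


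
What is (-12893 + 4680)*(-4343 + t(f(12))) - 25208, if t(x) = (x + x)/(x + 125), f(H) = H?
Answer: 4883010475/137 ≈ 3.5642e+7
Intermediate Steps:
t(x) = 2*x/(125 + x) (t(x) = (2*x)/(125 + x) = 2*x/(125 + x))
(-12893 + 4680)*(-4343 + t(f(12))) - 25208 = (-12893 + 4680)*(-4343 + 2*12/(125 + 12)) - 25208 = -8213*(-4343 + 2*12/137) - 25208 = -8213*(-4343 + 2*12*(1/137)) - 25208 = -8213*(-4343 + 24/137) - 25208 = -8213*(-594967/137) - 25208 = 4886463971/137 - 25208 = 4883010475/137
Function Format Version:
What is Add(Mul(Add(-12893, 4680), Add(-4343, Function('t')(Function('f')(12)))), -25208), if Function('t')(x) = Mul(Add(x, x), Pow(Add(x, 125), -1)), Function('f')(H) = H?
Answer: Rational(4883010475, 137) ≈ 3.5642e+7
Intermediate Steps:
Function('t')(x) = Mul(2, x, Pow(Add(125, x), -1)) (Function('t')(x) = Mul(Mul(2, x), Pow(Add(125, x), -1)) = Mul(2, x, Pow(Add(125, x), -1)))
Add(Mul(Add(-12893, 4680), Add(-4343, Function('t')(Function('f')(12)))), -25208) = Add(Mul(Add(-12893, 4680), Add(-4343, Mul(2, 12, Pow(Add(125, 12), -1)))), -25208) = Add(Mul(-8213, Add(-4343, Mul(2, 12, Pow(137, -1)))), -25208) = Add(Mul(-8213, Add(-4343, Mul(2, 12, Rational(1, 137)))), -25208) = Add(Mul(-8213, Add(-4343, Rational(24, 137))), -25208) = Add(Mul(-8213, Rational(-594967, 137)), -25208) = Add(Rational(4886463971, 137), -25208) = Rational(4883010475, 137)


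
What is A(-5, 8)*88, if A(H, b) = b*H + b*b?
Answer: 2112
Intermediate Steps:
A(H, b) = b² + H*b (A(H, b) = H*b + b² = b² + H*b)
A(-5, 8)*88 = (8*(-5 + 8))*88 = (8*3)*88 = 24*88 = 2112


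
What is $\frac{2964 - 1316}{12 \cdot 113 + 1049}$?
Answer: $\frac{1648}{2405} \approx 0.68524$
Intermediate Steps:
$\frac{2964 - 1316}{12 \cdot 113 + 1049} = \frac{1648}{1356 + 1049} = \frac{1648}{2405}$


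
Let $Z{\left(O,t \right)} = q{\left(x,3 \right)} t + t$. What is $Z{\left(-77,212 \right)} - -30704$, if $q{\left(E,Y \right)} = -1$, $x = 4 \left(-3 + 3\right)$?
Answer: $30704$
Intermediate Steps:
$x = 0$ ($x = 4 \cdot 0 = 0$)
$Z{\left(O,t \right)} = 0$ ($Z{\left(O,t \right)} = - t + t = 0$)
$Z{\left(-77,212 \right)} - -30704 = 0 - -30704 = 0 + 30704 = 30704$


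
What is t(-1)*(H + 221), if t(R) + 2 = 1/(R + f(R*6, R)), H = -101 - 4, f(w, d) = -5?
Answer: -754/3 ≈ -251.33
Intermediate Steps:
H = -105
t(R) = -2 + 1/(-5 + R) (t(R) = -2 + 1/(R - 5) = -2 + 1/(-5 + R))
t(-1)*(H + 221) = ((11 - 2*(-1))/(-5 - 1))*(-105 + 221) = ((11 + 2)/(-6))*116 = -⅙*13*116 = -13/6*116 = -754/3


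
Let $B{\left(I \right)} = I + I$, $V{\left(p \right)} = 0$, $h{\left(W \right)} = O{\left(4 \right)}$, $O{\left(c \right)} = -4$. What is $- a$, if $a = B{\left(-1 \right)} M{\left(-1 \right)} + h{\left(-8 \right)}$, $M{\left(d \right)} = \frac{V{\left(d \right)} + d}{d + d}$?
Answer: $5$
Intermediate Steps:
$h{\left(W \right)} = -4$
$M{\left(d \right)} = \frac{1}{2}$ ($M{\left(d \right)} = \frac{0 + d}{d + d} = \frac{d}{2 d} = d \frac{1}{2 d} = \frac{1}{2}$)
$B{\left(I \right)} = 2 I$
$a = -5$ ($a = 2 \left(-1\right) \frac{1}{2} - 4 = \left(-2\right) \frac{1}{2} - 4 = -1 - 4 = -5$)
$- a = \left(-1\right) \left(-5\right) = 5$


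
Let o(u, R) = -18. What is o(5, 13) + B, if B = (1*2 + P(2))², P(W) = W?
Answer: -2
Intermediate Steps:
B = 16 (B = (1*2 + 2)² = (2 + 2)² = 4² = 16)
o(5, 13) + B = -18 + 16 = -2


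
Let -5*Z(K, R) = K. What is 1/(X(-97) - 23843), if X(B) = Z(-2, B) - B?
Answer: -5/118728 ≈ -4.2113e-5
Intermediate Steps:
Z(K, R) = -K/5
X(B) = ⅖ - B (X(B) = -⅕*(-2) - B = ⅖ - B)
1/(X(-97) - 23843) = 1/((⅖ - 1*(-97)) - 23843) = 1/((⅖ + 97) - 23843) = 1/(487/5 - 23843) = 1/(-118728/5) = -5/118728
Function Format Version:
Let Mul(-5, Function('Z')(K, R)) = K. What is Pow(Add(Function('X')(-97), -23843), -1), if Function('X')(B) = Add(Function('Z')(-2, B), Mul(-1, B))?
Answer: Rational(-5, 118728) ≈ -4.2113e-5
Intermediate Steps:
Function('Z')(K, R) = Mul(Rational(-1, 5), K)
Function('X')(B) = Add(Rational(2, 5), Mul(-1, B)) (Function('X')(B) = Add(Mul(Rational(-1, 5), -2), Mul(-1, B)) = Add(Rational(2, 5), Mul(-1, B)))
Pow(Add(Function('X')(-97), -23843), -1) = Pow(Add(Add(Rational(2, 5), Mul(-1, -97)), -23843), -1) = Pow(Add(Add(Rational(2, 5), 97), -23843), -1) = Pow(Add(Rational(487, 5), -23843), -1) = Pow(Rational(-118728, 5), -1) = Rational(-5, 118728)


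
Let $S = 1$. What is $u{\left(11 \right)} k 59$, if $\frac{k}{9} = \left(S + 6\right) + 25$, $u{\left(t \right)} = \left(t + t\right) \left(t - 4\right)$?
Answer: $2616768$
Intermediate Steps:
$u{\left(t \right)} = 2 t \left(-4 + t\right)$
$k = 288$ ($k = 9 \left(\left(1 + 6\right) + 25\right) = 9 \left(7 + 25\right) = 9 \cdot 32 = 288$)
$u{\left(11 \right)} k 59 = 2 \cdot 11 \left(-4 + 11\right) 288 \cdot 59 = 2 \cdot 11 \cdot 7 \cdot 288 \cdot 59 = 154 \cdot 288 \cdot 59 = 44352 \cdot 59 = 2616768$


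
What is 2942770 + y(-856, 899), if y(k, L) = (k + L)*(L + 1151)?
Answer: 3030920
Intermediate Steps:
y(k, L) = (1151 + L)*(L + k) (y(k, L) = (L + k)*(1151 + L) = (1151 + L)*(L + k))
2942770 + y(-856, 899) = 2942770 + (899² + 1151*899 + 1151*(-856) + 899*(-856)) = 2942770 + (808201 + 1034749 - 985256 - 769544) = 2942770 + 88150 = 3030920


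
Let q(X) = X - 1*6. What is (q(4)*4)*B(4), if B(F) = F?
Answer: -32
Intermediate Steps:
q(X) = -6 + X (q(X) = X - 6 = -6 + X)
(q(4)*4)*B(4) = ((-6 + 4)*4)*4 = -2*4*4 = -8*4 = -32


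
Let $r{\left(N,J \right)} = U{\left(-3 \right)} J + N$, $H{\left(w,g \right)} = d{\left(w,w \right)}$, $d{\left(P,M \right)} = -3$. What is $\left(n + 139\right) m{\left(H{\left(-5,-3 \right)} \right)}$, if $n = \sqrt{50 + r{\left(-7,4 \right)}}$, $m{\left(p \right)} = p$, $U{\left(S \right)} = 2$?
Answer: $-417 - 3 \sqrt{51} \approx -438.42$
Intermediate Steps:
$H{\left(w,g \right)} = -3$
$r{\left(N,J \right)} = N + 2 J$ ($r{\left(N,J \right)} = 2 J + N = N + 2 J$)
$n = \sqrt{51}$ ($n = \sqrt{50 + \left(-7 + 2 \cdot 4\right)} = \sqrt{50 + \left(-7 + 8\right)} = \sqrt{50 + 1} = \sqrt{51} \approx 7.1414$)
$\left(n + 139\right) m{\left(H{\left(-5,-3 \right)} \right)} = \left(\sqrt{51} + 139\right) \left(-3\right) = \left(139 + \sqrt{51}\right) \left(-3\right) = -417 - 3 \sqrt{51}$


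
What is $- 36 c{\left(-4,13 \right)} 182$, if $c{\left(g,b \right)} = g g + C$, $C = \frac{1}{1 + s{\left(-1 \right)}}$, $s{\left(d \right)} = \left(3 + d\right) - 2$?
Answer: $-111384$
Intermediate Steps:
$s{\left(d \right)} = 1 + d$
$C = 1$ ($C = \frac{1}{1 + \left(1 - 1\right)} = \frac{1}{1 + 0} = 1^{-1} = 1$)
$c{\left(g,b \right)} = 1 + g^{2}$ ($c{\left(g,b \right)} = g g + 1 = g^{2} + 1 = 1 + g^{2}$)
$- 36 c{\left(-4,13 \right)} 182 = - 36 \left(1 + \left(-4\right)^{2}\right) 182 = - 36 \left(1 + 16\right) 182 = \left(-36\right) 17 \cdot 182 = \left(-612\right) 182 = -111384$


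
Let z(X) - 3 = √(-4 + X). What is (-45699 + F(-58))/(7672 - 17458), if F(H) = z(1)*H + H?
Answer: 45931/9786 + 29*I*√3/4893 ≈ 4.6935 + 0.010266*I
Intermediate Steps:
z(X) = 3 + √(-4 + X)
F(H) = H + H*(3 + I*√3) (F(H) = (3 + √(-4 + 1))*H + H = (3 + √(-3))*H + H = (3 + I*√3)*H + H = H*(3 + I*√3) + H = H + H*(3 + I*√3))
(-45699 + F(-58))/(7672 - 17458) = (-45699 - 58*(4 + I*√3))/(7672 - 17458) = (-45699 + (-232 - 58*I*√3))/(-9786) = (-45931 - 58*I*√3)*(-1/9786) = 45931/9786 + 29*I*√3/4893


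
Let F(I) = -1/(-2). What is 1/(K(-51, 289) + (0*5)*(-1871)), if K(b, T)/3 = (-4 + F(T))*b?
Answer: 2/1071 ≈ 0.0018674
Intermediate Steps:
F(I) = 1/2 (F(I) = -1*(-1/2) = 1/2)
K(b, T) = -21*b/2 (K(b, T) = 3*((-4 + 1/2)*b) = 3*(-7*b/2) = -21*b/2)
1/(K(-51, 289) + (0*5)*(-1871)) = 1/(-21/2*(-51) + (0*5)*(-1871)) = 1/(1071/2 + 0*(-1871)) = 1/(1071/2 + 0) = 1/(1071/2) = 2/1071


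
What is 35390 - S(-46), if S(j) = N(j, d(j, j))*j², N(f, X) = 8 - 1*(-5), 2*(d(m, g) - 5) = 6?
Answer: 7882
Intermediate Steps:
d(m, g) = 8 (d(m, g) = 5 + (½)*6 = 5 + 3 = 8)
N(f, X) = 13 (N(f, X) = 8 + 5 = 13)
S(j) = 13*j²
35390 - S(-46) = 35390 - 13*(-46)² = 35390 - 13*2116 = 35390 - 1*27508 = 35390 - 27508 = 7882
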